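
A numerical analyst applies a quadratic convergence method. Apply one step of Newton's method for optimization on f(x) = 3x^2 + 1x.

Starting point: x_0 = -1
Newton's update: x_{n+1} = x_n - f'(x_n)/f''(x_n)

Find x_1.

f(x) = 3x^2 + 1x
f'(x) = 6x + (1), f''(x) = 6
Newton step: x_1 = x_0 - f'(x_0)/f''(x_0)
f'(-1) = -5
x_1 = -1 - -5/6 = -1/6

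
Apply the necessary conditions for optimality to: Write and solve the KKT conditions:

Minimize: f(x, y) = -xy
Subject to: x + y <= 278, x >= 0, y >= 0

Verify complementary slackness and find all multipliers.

Problem: min -xy s.t. x + y <= 278 (multiplier lambda), x >= 0 (mu_x), y >= 0 (mu_y)
KKT stationarity: -y + lambda - mu_x = 0, -x + lambda - mu_y = 0, with lambda, mu_x, mu_y >= 0
Complementary slackness: lambda*(x + y - 278) = 0, mu_x*x = 0, mu_y*y = 0
If lambda = 0: y = -mu_x <= 0 and x = -mu_y <= 0 force x = y = 0 with f = 0; but x = y = 139 is feasible with f = -19321 < 0, so this is not the minimum. Hence lambda > 0 and x + y = 278.
Try x > 0, y > 0 (so mu_x = mu_y = 0): y = lambda, x = lambda => x = y = lambda
x + y = 278 => 2*lambda = 278 => lambda = 139
x* = y* = 139 > 0, consistent with mu_x = mu_y = 0.
(Any feasible point with x = 0 or y = 0 has f = 0 > -19321, so the minimum is not on those boundaries.)
min(-xy) = -19321 (i.e. max xy = 19321)
Multipliers: lambda = 139, mu_x = 0, mu_y = 0
Complementary slackness: lambda*(x + y - 278) = 139*(139 + 139 - 278) = 0, mu_x*x = 0*139 = 0, mu_y*y = 0*139 = 0. Satisfied.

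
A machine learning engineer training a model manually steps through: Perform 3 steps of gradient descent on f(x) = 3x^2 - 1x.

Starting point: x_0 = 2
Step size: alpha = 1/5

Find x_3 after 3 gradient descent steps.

f(x) = 3x^2 - 1x, f'(x) = 6x + (-1)
Step 1: f'(2) = 11, x_1 = 2 - 1/5 * 11 = -1/5
Step 2: f'(-1/5) = -11/5, x_2 = -1/5 - 1/5 * -11/5 = 6/25
Step 3: f'(6/25) = 11/25, x_3 = 6/25 - 1/5 * 11/25 = 19/125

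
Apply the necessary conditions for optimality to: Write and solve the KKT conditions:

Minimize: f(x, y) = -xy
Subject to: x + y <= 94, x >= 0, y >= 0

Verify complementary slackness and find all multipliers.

Problem: min -xy s.t. x + y <= 94 (multiplier lambda), x >= 0 (mu_x), y >= 0 (mu_y)
KKT stationarity: -y + lambda - mu_x = 0, -x + lambda - mu_y = 0, with lambda, mu_x, mu_y >= 0
Complementary slackness: lambda*(x + y - 94) = 0, mu_x*x = 0, mu_y*y = 0
If lambda = 0: y = -mu_x <= 0 and x = -mu_y <= 0 force x = y = 0 with f = 0; but x = y = 47 is feasible with f = -2209 < 0, so this is not the minimum. Hence lambda > 0 and x + y = 94.
Try x > 0, y > 0 (so mu_x = mu_y = 0): y = lambda, x = lambda => x = y = lambda
x + y = 94 => 2*lambda = 94 => lambda = 47
x* = y* = 47 > 0, consistent with mu_x = mu_y = 0.
(Any feasible point with x = 0 or y = 0 has f = 0 > -2209, so the minimum is not on those boundaries.)
min(-xy) = -2209 (i.e. max xy = 2209)
Multipliers: lambda = 47, mu_x = 0, mu_y = 0
Complementary slackness: lambda*(x + y - 94) = 47*(47 + 47 - 94) = 0, mu_x*x = 0*47 = 0, mu_y*y = 0*47 = 0. Satisfied.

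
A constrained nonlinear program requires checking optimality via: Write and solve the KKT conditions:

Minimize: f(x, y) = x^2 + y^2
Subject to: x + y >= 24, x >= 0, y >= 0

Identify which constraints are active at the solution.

KKT conditions for min x^2 + y^2 s.t. 1x + 1y >= 24, x >= 0, y >= 0:
Stationarity: 2x = mu*1 + mu_x, 2y = mu*1 + mu_y, with mu, mu_x, mu_y >= 0
Complementary slackness: mu*(x + y - 24) = 0, mu_x*x = 0, mu_y*y = 0
(0, 0) is infeasible (1*0 + 1*0 < 24), so if mu = 0 stationarity would force x = mu_x/2 >= 0, y = mu_y/2 >= 0 with mu_x*x = mu_y*y = 0, i.e. x = y = 0: contradiction. Hence mu > 0 and x + y = 24 is active.
Try x > 0, y > 0 (so mu_x = mu_y = 0): x = 1*mu/2, y = 1*mu/2
Substitute: 1*(1*mu/2) + 1*(1*mu/2) = 24
  mu*2/2 = 24 => mu = 24
x* = 12 > 0, y* = 12 > 0, consistent with mu_x = mu_y = 0.
f is convex and the constraints are linear, so this KKT point is the global minimum.
f* = 288
Active constraints: x + y >= 24 (holds with equality, mu = 24 > 0); x >= 0 and y >= 0 are inactive (mu_x = mu_y = 0).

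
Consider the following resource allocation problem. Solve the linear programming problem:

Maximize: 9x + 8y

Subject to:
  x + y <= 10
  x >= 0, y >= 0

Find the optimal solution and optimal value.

The feasible region has vertices at [(0, 0), (10, 0), (0, 10)].
Checking objective 9x + 8y at each vertex:
  (0, 0): 9*0 + 8*0 = 0
  (10, 0): 9*10 + 8*0 = 90
  (0, 10): 9*0 + 8*10 = 80
Maximum is 90 at (10, 0).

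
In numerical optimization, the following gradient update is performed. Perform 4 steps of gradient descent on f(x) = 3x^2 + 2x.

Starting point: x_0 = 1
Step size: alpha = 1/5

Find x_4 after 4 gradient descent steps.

f(x) = 3x^2 + 2x, f'(x) = 6x + (2)
Step 1: f'(1) = 8, x_1 = 1 - 1/5 * 8 = -3/5
Step 2: f'(-3/5) = -8/5, x_2 = -3/5 - 1/5 * -8/5 = -7/25
Step 3: f'(-7/25) = 8/25, x_3 = -7/25 - 1/5 * 8/25 = -43/125
Step 4: f'(-43/125) = -8/125, x_4 = -43/125 - 1/5 * -8/125 = -207/625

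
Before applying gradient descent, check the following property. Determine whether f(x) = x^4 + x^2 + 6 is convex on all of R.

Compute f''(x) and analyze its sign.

f(x) = x^4 + x^2 + 6
f'(x) = 4x^3 + 2x
f''(x) = 12x^2 + 2
f''(x) = 12x^2 + 2 >= 2 > 0 for all x
Therefore, f is convex on R.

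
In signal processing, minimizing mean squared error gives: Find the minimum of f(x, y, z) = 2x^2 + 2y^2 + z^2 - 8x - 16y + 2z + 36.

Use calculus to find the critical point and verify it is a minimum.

f(x,y,z) = 2x^2 + 2y^2 + z^2 - 8x - 16y + 2z + 36
df/dx = 4x + (-8) = 0 => x = 2
df/dy = 4y + (-16) = 0 => y = 4
df/dz = 2z + (2) = 0 => z = -1
f(2,4,-1) = 2*(2)^2 + 2*(4)^2 + 1*(-1)^2 + -8*(2) + -16*(4) + 2*(-1) + 36 = -5
Hessian is diagonal with entries 4, 4, 2 > 0, confirmed minimum.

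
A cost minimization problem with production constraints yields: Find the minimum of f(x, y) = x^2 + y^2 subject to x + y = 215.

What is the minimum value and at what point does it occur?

Substitute y = 215 - x into f(x,y) = x^2 + y^2:
g(x) = x^2 + (215 - x)^2 = 2x^2 - 430x + 46225
g'(x) = 4x - 430 = 0  =>  x = 215/2
y = 215 - 215/2 = 215/2
Minimum value = (215/2)^2 + (215/2)^2 = 46225/2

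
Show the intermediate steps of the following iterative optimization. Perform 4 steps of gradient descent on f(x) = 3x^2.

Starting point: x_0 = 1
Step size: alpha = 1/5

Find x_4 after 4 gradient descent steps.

f(x) = 3x^2, f'(x) = 6x + (0)
Step 1: f'(1) = 6, x_1 = 1 - 1/5 * 6 = -1/5
Step 2: f'(-1/5) = -6/5, x_2 = -1/5 - 1/5 * -6/5 = 1/25
Step 3: f'(1/25) = 6/25, x_3 = 1/25 - 1/5 * 6/25 = -1/125
Step 4: f'(-1/125) = -6/125, x_4 = -1/125 - 1/5 * -6/125 = 1/625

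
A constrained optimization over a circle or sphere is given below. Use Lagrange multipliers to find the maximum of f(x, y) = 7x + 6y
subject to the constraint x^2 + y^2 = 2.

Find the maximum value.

Set up Lagrange conditions: grad f = lambda * grad g
  7 = 2*lambda*x
  6 = 2*lambda*y
From these: x/y = 7/6, so x = 7t, y = 6t for some t.
Substitute into constraint: (7t)^2 + (6t)^2 = 2
  t^2 * 85 = 2
  t = sqrt(2/85)
Maximum = 7*x + 6*y = (7^2 + 6^2)*t = 85 * sqrt(2/85) = sqrt(170)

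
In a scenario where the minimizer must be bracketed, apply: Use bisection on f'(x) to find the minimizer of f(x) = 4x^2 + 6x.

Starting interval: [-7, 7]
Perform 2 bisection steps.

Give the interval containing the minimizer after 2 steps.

Finding critical point of f(x) = 4x^2 + 6x using bisection on f'(x) = 8x + 6.
f'(x) = 0 when x = -3/4.
Starting interval: [-7, 7]
Step 1: mid = 0, f'(mid) = 6, new interval = [-7, 0]
Step 2: mid = -7/2, f'(mid) = -22, new interval = [-7/2, 0]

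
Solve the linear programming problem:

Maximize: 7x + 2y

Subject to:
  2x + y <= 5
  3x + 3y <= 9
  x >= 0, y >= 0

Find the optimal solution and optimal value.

Feasible vertices: (0, 0), (0, 3), (2, 1), (5/2, 0)
Objective 7x + 2y at each:
  (0, 0): 0
  (0, 3): 6
  (2, 1): 16
  (5/2, 0): 35/2
Maximum is 35/2 at (5/2, 0).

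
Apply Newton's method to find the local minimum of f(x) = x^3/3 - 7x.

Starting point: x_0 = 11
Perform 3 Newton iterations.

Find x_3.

f(x) = x^3/3 - 7x
f'(x) = x^2 - 7, f''(x) = 2x
Newton update: x_{n+1} = x_n - (x_n^2 - 7)/(2*x_n)
Step 1: x_0 = 11, f'=114, f''=22, x_1 = 64/11
Step 2: x_1 = 64/11, f'=3249/121, f''=128/11, x_2 = 4943/1408
Step 3: x_2 = 4943/1408, f'=10556001/1982464, f''=4943/704, x_3 = 38310497/13919488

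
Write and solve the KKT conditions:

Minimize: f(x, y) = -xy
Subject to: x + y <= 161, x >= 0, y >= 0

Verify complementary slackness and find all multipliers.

Problem: min -xy s.t. x + y <= 161 (multiplier lambda), x >= 0 (mu_x), y >= 0 (mu_y)
KKT stationarity: -y + lambda - mu_x = 0, -x + lambda - mu_y = 0, with lambda, mu_x, mu_y >= 0
Complementary slackness: lambda*(x + y - 161) = 0, mu_x*x = 0, mu_y*y = 0
If lambda = 0: y = -mu_x <= 0 and x = -mu_y <= 0 force x = y = 0 with f = 0; but x = y = 161/2 is feasible with f = -25921/4 < 0, so this is not the minimum. Hence lambda > 0 and x + y = 161.
Try x > 0, y > 0 (so mu_x = mu_y = 0): y = lambda, x = lambda => x = y = lambda
x + y = 161 => 2*lambda = 161 => lambda = 161/2
x* = y* = 161/2 > 0, consistent with mu_x = mu_y = 0.
(Any feasible point with x = 0 or y = 0 has f = 0 > -25921/4, so the minimum is not on those boundaries.)
min(-xy) = -25921/4 (i.e. max xy = 25921/4)
Multipliers: lambda = 161/2, mu_x = 0, mu_y = 0
Complementary slackness: lambda*(x + y - 161) = 161/2*(161/2 + 161/2 - 161) = 0, mu_x*x = 0*161/2 = 0, mu_y*y = 0*161/2 = 0. Satisfied.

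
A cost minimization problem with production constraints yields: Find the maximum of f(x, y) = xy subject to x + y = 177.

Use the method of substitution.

Substitute y = 177 - x into f(x,y) = xy:
g(x) = x(177 - x) = 177x - x^2
g'(x) = 177 - 2x = 0  =>  x = 177/2
y = 177 - 177/2 = 177/2
Maximum value = (177/2) * (177/2) = 31329/4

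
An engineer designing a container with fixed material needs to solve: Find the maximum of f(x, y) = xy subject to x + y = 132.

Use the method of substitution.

Substitute y = 132 - x into f(x,y) = xy:
g(x) = x(132 - x) = 132x - x^2
g'(x) = 132 - 2x = 0  =>  x = 66
y = 132 - 66 = 66
Maximum value = 66 * 66 = 4356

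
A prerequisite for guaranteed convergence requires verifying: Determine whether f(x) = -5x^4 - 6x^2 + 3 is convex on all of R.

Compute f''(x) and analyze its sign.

f(x) = -5x^4 - 6x^2 + 3
f'(x) = -20x^3 + -12x
f''(x) = -60x^2 + -12
f''(x) = -60x^2 + -12 <= -12 < 0 for all x
Therefore, f is concave on R.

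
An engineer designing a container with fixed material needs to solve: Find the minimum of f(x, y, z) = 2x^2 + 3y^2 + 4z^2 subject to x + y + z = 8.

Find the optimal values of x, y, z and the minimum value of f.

Using Lagrange multipliers on f = 2x^2 + 3y^2 + 4z^2 with constraint x + y + z = 8:
Conditions: 2*2*x = lambda, 2*3*y = lambda, 2*4*z = lambda
So x = lambda/4, y = lambda/6, z = lambda/8
Substituting into constraint: lambda * (13/24) = 8
lambda = 192/13
x = 48/13, y = 32/13, z = 24/13
Minimum value = 768/13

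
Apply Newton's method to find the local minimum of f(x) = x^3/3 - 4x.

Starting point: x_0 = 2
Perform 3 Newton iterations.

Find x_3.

f(x) = x^3/3 - 4x
f'(x) = x^2 - 4, f''(x) = 2x
Newton update: x_{n+1} = x_n - (x_n^2 - 4)/(2*x_n)
Step 1: x_0 = 2, f'=0, f''=4, x_1 = 2
Step 2: x_1 = 2, f'=0, f''=4, x_2 = 2
Step 3: x_2 = 2, f'=0, f''=4, x_3 = 2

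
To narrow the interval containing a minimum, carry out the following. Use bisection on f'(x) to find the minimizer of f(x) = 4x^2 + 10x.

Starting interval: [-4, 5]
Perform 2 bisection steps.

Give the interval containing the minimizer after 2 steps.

Finding critical point of f(x) = 4x^2 + 10x using bisection on f'(x) = 8x + 10.
f'(x) = 0 when x = -5/4.
Starting interval: [-4, 5]
Step 1: mid = 1/2, f'(mid) = 14, new interval = [-4, 1/2]
Step 2: mid = -7/4, f'(mid) = -4, new interval = [-7/4, 1/2]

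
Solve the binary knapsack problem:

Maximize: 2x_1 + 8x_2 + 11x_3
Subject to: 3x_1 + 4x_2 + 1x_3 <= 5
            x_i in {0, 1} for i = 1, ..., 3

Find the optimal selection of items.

Items: item 1 (v=2, w=3), item 2 (v=8, w=4), item 3 (v=11, w=1)
Capacity: 5
Checking all 8 subsets (w = total weight, v = total value):
  {}: w = 0, v = 0
  {1}: w = 3, v = 2
  {2}: w = 4, v = 8
  {3}: w = 1, v = 11
  {1, 2}: w = 7 > 5, infeasible
  {1, 3}: w = 4, v = 13
  {2, 3}: w = 5, v = 19
  {1, 2, 3}: w = 8 > 5, infeasible
Best feasible subset: items [2, 3]
Total weight: 5 <= 5, total value: 19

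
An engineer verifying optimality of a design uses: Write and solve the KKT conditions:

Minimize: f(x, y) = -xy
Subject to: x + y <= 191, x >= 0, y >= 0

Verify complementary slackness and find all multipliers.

Problem: min -xy s.t. x + y <= 191 (multiplier lambda), x >= 0 (mu_x), y >= 0 (mu_y)
KKT stationarity: -y + lambda - mu_x = 0, -x + lambda - mu_y = 0, with lambda, mu_x, mu_y >= 0
Complementary slackness: lambda*(x + y - 191) = 0, mu_x*x = 0, mu_y*y = 0
If lambda = 0: y = -mu_x <= 0 and x = -mu_y <= 0 force x = y = 0 with f = 0; but x = y = 191/2 is feasible with f = -36481/4 < 0, so this is not the minimum. Hence lambda > 0 and x + y = 191.
Try x > 0, y > 0 (so mu_x = mu_y = 0): y = lambda, x = lambda => x = y = lambda
x + y = 191 => 2*lambda = 191 => lambda = 191/2
x* = y* = 191/2 > 0, consistent with mu_x = mu_y = 0.
(Any feasible point with x = 0 or y = 0 has f = 0 > -36481/4, so the minimum is not on those boundaries.)
min(-xy) = -36481/4 (i.e. max xy = 36481/4)
Multipliers: lambda = 191/2, mu_x = 0, mu_y = 0
Complementary slackness: lambda*(x + y - 191) = 191/2*(191/2 + 191/2 - 191) = 0, mu_x*x = 0*191/2 = 0, mu_y*y = 0*191/2 = 0. Satisfied.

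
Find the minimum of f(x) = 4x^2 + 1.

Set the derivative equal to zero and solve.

f(x) = 4x^2 + 1
f'(x) = 8x + (0) = 0
x = 0/8 = 0
f(0) = 1
Since f''(x) = 8 > 0, this is a minimum.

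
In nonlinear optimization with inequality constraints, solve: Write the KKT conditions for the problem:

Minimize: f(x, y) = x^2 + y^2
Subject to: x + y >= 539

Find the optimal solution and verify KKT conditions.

KKT conditions for min x^2 + y^2 s.t. x + y >= 539:
Stationarity: 2x = mu, 2y = mu
So x = y = mu/2.
Complementary slackness: mu*(x + y - 539) = 0
Primal feasibility: x + y >= 539; dual feasibility: mu >= 0
If mu = 0 then x = y = 0, but 0 + 0 < 539 is infeasible, so the constraint is active.
Constraint active: x + y = 2*(mu/2) = 539 => mu = 539
x = y = 539/2, f = 290521/2
Verify: stationarity 2*(539/2) = 539 = mu; primal 539/2 + 539/2 = 539 >= 539; dual mu = 539 >= 0; complementary slackness 539*(539 - 539) = 0. All KKT conditions hold.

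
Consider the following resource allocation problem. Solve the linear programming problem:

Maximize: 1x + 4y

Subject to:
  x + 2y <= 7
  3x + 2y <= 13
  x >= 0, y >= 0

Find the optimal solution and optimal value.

Feasible vertices: (0, 0), (0, 7/2), (3, 2), (13/3, 0)
Objective 1x + 4y at each:
  (0, 0): 0
  (0, 7/2): 14
  (3, 2): 11
  (13/3, 0): 13/3
Maximum is 14 at (0, 7/2).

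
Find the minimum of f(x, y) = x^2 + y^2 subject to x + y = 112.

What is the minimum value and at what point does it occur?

Substitute y = 112 - x into f(x,y) = x^2 + y^2:
g(x) = x^2 + (112 - x)^2 = 2x^2 - 224x + 12544
g'(x) = 4x - 224 = 0  =>  x = 56
y = 112 - 56 = 56
Minimum value = 56^2 + 56^2 = 6272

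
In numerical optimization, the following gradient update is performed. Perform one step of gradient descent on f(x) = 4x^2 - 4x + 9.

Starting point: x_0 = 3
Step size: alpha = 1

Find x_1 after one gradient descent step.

f(x) = 4x^2 - 4x + 9
f'(x) = 8x - 4
f'(3) = 8*3 + (-4) = 20
x_1 = x_0 - alpha * f'(x_0) = 3 - 1 * 20 = -17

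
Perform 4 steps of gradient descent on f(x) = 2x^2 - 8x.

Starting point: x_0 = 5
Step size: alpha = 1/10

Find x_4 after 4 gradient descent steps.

f(x) = 2x^2 - 8x, f'(x) = 4x + (-8)
Step 1: f'(5) = 12, x_1 = 5 - 1/10 * 12 = 19/5
Step 2: f'(19/5) = 36/5, x_2 = 19/5 - 1/10 * 36/5 = 77/25
Step 3: f'(77/25) = 108/25, x_3 = 77/25 - 1/10 * 108/25 = 331/125
Step 4: f'(331/125) = 324/125, x_4 = 331/125 - 1/10 * 324/125 = 1493/625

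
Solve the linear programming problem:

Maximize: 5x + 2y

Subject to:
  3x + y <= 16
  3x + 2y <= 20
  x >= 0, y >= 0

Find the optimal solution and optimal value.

Feasible vertices: (0, 0), (0, 10), (4, 4), (16/3, 0)
Objective 5x + 2y at each:
  (0, 0): 0
  (0, 10): 20
  (4, 4): 28
  (16/3, 0): 80/3
Maximum is 28 at (4, 4).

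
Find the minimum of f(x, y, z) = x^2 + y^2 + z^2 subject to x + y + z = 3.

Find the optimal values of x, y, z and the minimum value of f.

Using Lagrange multipliers on f = x^2 + y^2 + z^2 with constraint x + y + z = 3:
Conditions: 2*1*x = lambda, 2*1*y = lambda, 2*1*z = lambda
So x = lambda/2, y = lambda/2, z = lambda/2
Substituting into constraint: lambda * (3/2) = 3
lambda = 2
x = 1, y = 1, z = 1
Minimum value = 3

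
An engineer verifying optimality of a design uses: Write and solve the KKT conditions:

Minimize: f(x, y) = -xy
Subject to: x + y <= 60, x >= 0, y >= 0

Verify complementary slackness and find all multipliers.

Problem: min -xy s.t. x + y <= 60 (multiplier lambda), x >= 0 (mu_x), y >= 0 (mu_y)
KKT stationarity: -y + lambda - mu_x = 0, -x + lambda - mu_y = 0, with lambda, mu_x, mu_y >= 0
Complementary slackness: lambda*(x + y - 60) = 0, mu_x*x = 0, mu_y*y = 0
If lambda = 0: y = -mu_x <= 0 and x = -mu_y <= 0 force x = y = 0 with f = 0; but x = y = 30 is feasible with f = -900 < 0, so this is not the minimum. Hence lambda > 0 and x + y = 60.
Try x > 0, y > 0 (so mu_x = mu_y = 0): y = lambda, x = lambda => x = y = lambda
x + y = 60 => 2*lambda = 60 => lambda = 30
x* = y* = 30 > 0, consistent with mu_x = mu_y = 0.
(Any feasible point with x = 0 or y = 0 has f = 0 > -900, so the minimum is not on those boundaries.)
min(-xy) = -900 (i.e. max xy = 900)
Multipliers: lambda = 30, mu_x = 0, mu_y = 0
Complementary slackness: lambda*(x + y - 60) = 30*(30 + 30 - 60) = 0, mu_x*x = 0*30 = 0, mu_y*y = 0*30 = 0. Satisfied.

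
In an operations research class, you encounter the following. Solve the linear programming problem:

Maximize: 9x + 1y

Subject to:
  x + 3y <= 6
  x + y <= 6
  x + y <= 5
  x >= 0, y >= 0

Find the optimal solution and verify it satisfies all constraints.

Feasible vertices: (0, 0), (0, 2), (9/2, 1/2), (5, 0)
Objective 9x + 1y at each vertex:
  (0, 0): 0
  (0, 2): 2
  (9/2, 1/2): 41
  (5, 0): 45
Maximum is 45 at (5, 0).
Verify constraints at (x, y) = (5, 0):
  1*5 + 3*0 = 5 <= 6
  1*5 + 1*0 = 5 <= 6
  1*5 + 1*0 = 5 <= 5 (active)
  x = 5 >= 0, y = 0 >= 0. All constraints satisfied.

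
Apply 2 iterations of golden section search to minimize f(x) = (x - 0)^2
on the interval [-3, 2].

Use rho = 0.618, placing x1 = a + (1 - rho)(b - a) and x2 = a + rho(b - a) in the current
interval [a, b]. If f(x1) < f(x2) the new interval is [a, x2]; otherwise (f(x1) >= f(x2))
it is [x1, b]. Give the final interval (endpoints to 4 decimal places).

Golden section search for min of f(x) = (x - 0)^2 on [-3, 2].
Each step: x1 = a + (1 - rho)(b - a), x2 = a + rho(b - a); if f(x1) < f(x2) keep [a, x2], otherwise keep [x1, b].
Step 1: [-3.0000, 2.0000], x1=-1.0900 (f=1.1881), x2=0.0900 (f=0.0081); f(x1) > f(x2) => keep [-1.0900, 2.0000]
Step 2: [-1.0900, 2.0000], x1=0.0904 (f=0.0082), x2=0.8196 (f=0.6718); f(x1) < f(x2) => keep [-1.0900, 0.8196]
Final interval: [-1.0900, 0.8196]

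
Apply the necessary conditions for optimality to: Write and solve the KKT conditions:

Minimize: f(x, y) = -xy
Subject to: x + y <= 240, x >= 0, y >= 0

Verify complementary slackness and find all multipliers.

Problem: min -xy s.t. x + y <= 240 (multiplier lambda), x >= 0 (mu_x), y >= 0 (mu_y)
KKT stationarity: -y + lambda - mu_x = 0, -x + lambda - mu_y = 0, with lambda, mu_x, mu_y >= 0
Complementary slackness: lambda*(x + y - 240) = 0, mu_x*x = 0, mu_y*y = 0
If lambda = 0: y = -mu_x <= 0 and x = -mu_y <= 0 force x = y = 0 with f = 0; but x = y = 120 is feasible with f = -14400 < 0, so this is not the minimum. Hence lambda > 0 and x + y = 240.
Try x > 0, y > 0 (so mu_x = mu_y = 0): y = lambda, x = lambda => x = y = lambda
x + y = 240 => 2*lambda = 240 => lambda = 120
x* = y* = 120 > 0, consistent with mu_x = mu_y = 0.
(Any feasible point with x = 0 or y = 0 has f = 0 > -14400, so the minimum is not on those boundaries.)
min(-xy) = -14400 (i.e. max xy = 14400)
Multipliers: lambda = 120, mu_x = 0, mu_y = 0
Complementary slackness: lambda*(x + y - 240) = 120*(120 + 120 - 240) = 0, mu_x*x = 0*120 = 0, mu_y*y = 0*120 = 0. Satisfied.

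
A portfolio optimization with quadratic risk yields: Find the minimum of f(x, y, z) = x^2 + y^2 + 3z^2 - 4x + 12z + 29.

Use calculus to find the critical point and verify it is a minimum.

f(x,y,z) = x^2 + y^2 + 3z^2 - 4x + 12z + 29
df/dx = 2x + (-4) = 0 => x = 2
df/dy = 2y + (0) = 0 => y = 0
df/dz = 6z + (12) = 0 => z = -2
f(2,0,-2) = 1*(2)^2 + 1*(0)^2 + 3*(-2)^2 + -4*(2) + 12*(-2) + 29 = 13
Hessian is diagonal with entries 2, 2, 6 > 0, confirmed minimum.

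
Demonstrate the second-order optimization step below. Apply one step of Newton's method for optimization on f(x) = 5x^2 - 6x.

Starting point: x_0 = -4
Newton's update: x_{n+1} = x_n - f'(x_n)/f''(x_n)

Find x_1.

f(x) = 5x^2 - 6x
f'(x) = 10x + (-6), f''(x) = 10
Newton step: x_1 = x_0 - f'(x_0)/f''(x_0)
f'(-4) = -46
x_1 = -4 - -46/10 = 3/5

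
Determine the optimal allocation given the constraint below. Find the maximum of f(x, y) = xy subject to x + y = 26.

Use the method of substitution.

Substitute y = 26 - x into f(x,y) = xy:
g(x) = x(26 - x) = 26x - x^2
g'(x) = 26 - 2x = 0  =>  x = 13
y = 26 - 13 = 13
Maximum value = 13 * 13 = 169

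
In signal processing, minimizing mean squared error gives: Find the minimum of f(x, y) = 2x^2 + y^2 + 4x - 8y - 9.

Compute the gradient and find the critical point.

f(x,y) = 2x^2 + y^2 + 4x - 8y - 9
df/dx = 4x + (4) = 0  =>  x = -1
df/dy = 2y + (-8) = 0  =>  y = 4
f(-1, 4) = 2*(-1)^2 + 1*(4)^2 + 4*(-1) + -8*(4) + -9 = -27
Hessian is diagonal with entries 4, 2 > 0, so this is a minimum.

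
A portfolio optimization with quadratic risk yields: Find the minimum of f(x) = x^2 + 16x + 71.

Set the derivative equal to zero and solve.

f(x) = x^2 + 16x + 71
f'(x) = 2x + (16) = 0
x = -16/2 = -8
f(-8) = 7
Since f''(x) = 2 > 0, this is a minimum.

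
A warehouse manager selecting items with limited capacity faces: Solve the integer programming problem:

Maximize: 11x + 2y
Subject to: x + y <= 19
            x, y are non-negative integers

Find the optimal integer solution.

Objective: 11x + 2y, constraint: x + y <= 19
Coefficient of x is 11 >= coefficient of y is 2, so allocate the entire budget to x.
Optimal: x = 19, y = 0, value = 209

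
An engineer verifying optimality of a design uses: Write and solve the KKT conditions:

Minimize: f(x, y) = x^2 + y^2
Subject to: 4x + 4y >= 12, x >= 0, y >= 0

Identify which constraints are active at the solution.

KKT conditions for min x^2 + y^2 s.t. 4x + 4y >= 12, x >= 0, y >= 0:
Stationarity: 2x = mu*4 + mu_x, 2y = mu*4 + mu_y, with mu, mu_x, mu_y >= 0
Complementary slackness: mu*(4x + 4y - 12) = 0, mu_x*x = 0, mu_y*y = 0
(0, 0) is infeasible (4*0 + 4*0 < 12), so if mu = 0 stationarity would force x = mu_x/2 >= 0, y = mu_y/2 >= 0 with mu_x*x = mu_y*y = 0, i.e. x = y = 0: contradiction. Hence mu > 0 and 4x + 4y = 12 is active.
Try x > 0, y > 0 (so mu_x = mu_y = 0): x = 4*mu/2, y = 4*mu/2
Substitute: 4*(4*mu/2) + 4*(4*mu/2) = 12
  mu*32/2 = 12 => mu = 3/4
x* = 3/2 > 0, y* = 3/2 > 0, consistent with mu_x = mu_y = 0.
f is convex and the constraints are linear, so this KKT point is the global minimum.
f* = 9/2
Active constraints: 4x + 4y >= 12 (holds with equality, mu = 3/4 > 0); x >= 0 and y >= 0 are inactive (mu_x = mu_y = 0).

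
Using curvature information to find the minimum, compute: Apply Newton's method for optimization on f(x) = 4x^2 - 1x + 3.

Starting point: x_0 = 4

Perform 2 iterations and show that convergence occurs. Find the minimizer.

f(x) = 4x^2 - 1x + 3, f'(x) = 8x + (-1), f''(x) = 8
Step 1: f'(4) = 31, x_1 = 4 - 31/8 = 1/8
Step 2: f'(1/8) = 0, x_2 = 1/8 (converged)
Newton's method converges in 1 step for quadratics.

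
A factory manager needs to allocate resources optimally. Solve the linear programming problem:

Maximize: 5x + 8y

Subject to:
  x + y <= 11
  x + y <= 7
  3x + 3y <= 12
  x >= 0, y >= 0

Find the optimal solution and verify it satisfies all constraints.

Feasible vertices: (0, 0), (0, 4), (4, 0)
Objective 5x + 8y at each vertex:
  (0, 0): 0
  (0, 4): 32
  (4, 0): 20
Maximum is 32 at (0, 4).
Verify constraints at (x, y) = (0, 4):
  1*0 + 1*4 = 4 <= 11
  1*0 + 1*4 = 4 <= 7
  3*0 + 3*4 = 12 <= 12 (active)
  x = 0 >= 0, y = 4 >= 0. All constraints satisfied.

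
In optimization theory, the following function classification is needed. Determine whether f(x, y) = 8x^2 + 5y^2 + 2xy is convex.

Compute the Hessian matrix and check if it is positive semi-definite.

f(x,y) = 8x^2 + 5y^2 + 2xy
Hessian H = [[16, 2], [2, 10]]
trace(H) = 26, det(H) = 156
Eigenvalues: (26 +/- sqrt(52)) / 2 = 16.61, 9.394
Since both eigenvalues > 0, f is convex.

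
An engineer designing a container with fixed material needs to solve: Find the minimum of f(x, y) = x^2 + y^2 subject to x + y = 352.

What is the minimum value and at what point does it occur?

Substitute y = 352 - x into f(x,y) = x^2 + y^2:
g(x) = x^2 + (352 - x)^2 = 2x^2 - 704x + 123904
g'(x) = 4x - 704 = 0  =>  x = 176
y = 352 - 176 = 176
Minimum value = 176^2 + 176^2 = 61952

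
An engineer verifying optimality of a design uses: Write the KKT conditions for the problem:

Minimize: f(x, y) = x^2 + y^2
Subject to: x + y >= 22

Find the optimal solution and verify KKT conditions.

KKT conditions for min x^2 + y^2 s.t. x + y >= 22:
Stationarity: 2x = mu, 2y = mu
So x = y = mu/2.
Complementary slackness: mu*(x + y - 22) = 0
Primal feasibility: x + y >= 22; dual feasibility: mu >= 0
If mu = 0 then x = y = 0, but 0 + 0 < 22 is infeasible, so the constraint is active.
Constraint active: x + y = 2*(mu/2) = 22 => mu = 22
x = y = 11, f = 242
Verify: stationarity 2*11 = 22 = mu; primal 11 + 11 = 22 >= 22; dual mu = 22 >= 0; complementary slackness 22*(22 - 22) = 0. All KKT conditions hold.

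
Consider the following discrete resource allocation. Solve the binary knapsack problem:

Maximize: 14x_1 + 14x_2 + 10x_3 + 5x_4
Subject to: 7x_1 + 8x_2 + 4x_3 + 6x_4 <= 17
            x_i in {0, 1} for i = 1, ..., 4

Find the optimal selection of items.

Items: item 1 (v=14, w=7), item 2 (v=14, w=8), item 3 (v=10, w=4), item 4 (v=5, w=6)
Capacity: 17
Checking all 16 subsets (w = total weight, v = total value):
  {}: w = 0, v = 0
  {1}: w = 7, v = 14
  {2}: w = 8, v = 14
  {3}: w = 4, v = 10
  {4}: w = 6, v = 5
  {1, 2}: w = 15, v = 28
  {1, 3}: w = 11, v = 24
  {1, 4}: w = 13, v = 19
  {2, 3}: w = 12, v = 24
  {2, 4}: w = 14, v = 19
  {3, 4}: w = 10, v = 15
  {1, 2, 3}: w = 19 > 17, infeasible
  {1, 2, 4}: w = 21 > 17, infeasible
  {1, 3, 4}: w = 17, v = 29
  {2, 3, 4}: w = 18 > 17, infeasible
  {1, 2, 3, 4}: w = 25 > 17, infeasible
Best feasible subset: items [1, 3, 4]
Total weight: 17 <= 17, total value: 29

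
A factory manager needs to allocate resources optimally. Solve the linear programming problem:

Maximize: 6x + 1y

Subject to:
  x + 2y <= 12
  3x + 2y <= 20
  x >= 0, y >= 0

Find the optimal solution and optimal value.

Feasible vertices: (0, 0), (0, 6), (4, 4), (20/3, 0)
Objective 6x + 1y at each:
  (0, 0): 0
  (0, 6): 6
  (4, 4): 28
  (20/3, 0): 40
Maximum is 40 at (20/3, 0).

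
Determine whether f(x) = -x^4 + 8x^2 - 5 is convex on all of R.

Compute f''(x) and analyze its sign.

f(x) = -x^4 + 8x^2 - 5
f'(x) = -4x^3 + 16x
f''(x) = -12x^2 + 16
f''(x) = -12x^2 + 16 -> -inf as |x| -> inf
Therefore, f is not globally convex on R.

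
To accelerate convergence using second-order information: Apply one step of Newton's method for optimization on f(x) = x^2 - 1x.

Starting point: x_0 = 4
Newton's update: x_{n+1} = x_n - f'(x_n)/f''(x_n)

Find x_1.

f(x) = x^2 - 1x
f'(x) = 2x + (-1), f''(x) = 2
Newton step: x_1 = x_0 - f'(x_0)/f''(x_0)
f'(4) = 7
x_1 = 4 - 7/2 = 1/2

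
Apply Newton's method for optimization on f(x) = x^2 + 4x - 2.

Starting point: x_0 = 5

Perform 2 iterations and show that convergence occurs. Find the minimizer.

f(x) = x^2 + 4x - 2, f'(x) = 2x + (4), f''(x) = 2
Step 1: f'(5) = 14, x_1 = 5 - 14/2 = -2
Step 2: f'(-2) = 0, x_2 = -2 (converged)
Newton's method converges in 1 step for quadratics.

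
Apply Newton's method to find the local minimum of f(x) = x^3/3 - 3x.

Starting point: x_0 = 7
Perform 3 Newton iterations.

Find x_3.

f(x) = x^3/3 - 3x
f'(x) = x^2 - 3, f''(x) = 2x
Newton update: x_{n+1} = x_n - (x_n^2 - 3)/(2*x_n)
Step 1: x_0 = 7, f'=46, f''=14, x_1 = 26/7
Step 2: x_1 = 26/7, f'=529/49, f''=52/7, x_2 = 823/364
Step 3: x_2 = 823/364, f'=279841/132496, f''=823/182, x_3 = 1074817/599144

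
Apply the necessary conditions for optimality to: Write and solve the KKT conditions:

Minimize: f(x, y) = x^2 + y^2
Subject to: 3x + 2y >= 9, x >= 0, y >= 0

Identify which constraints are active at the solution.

KKT conditions for min x^2 + y^2 s.t. 3x + 2y >= 9, x >= 0, y >= 0:
Stationarity: 2x = mu*3 + mu_x, 2y = mu*2 + mu_y, with mu, mu_x, mu_y >= 0
Complementary slackness: mu*(3x + 2y - 9) = 0, mu_x*x = 0, mu_y*y = 0
(0, 0) is infeasible (3*0 + 2*0 < 9), so if mu = 0 stationarity would force x = mu_x/2 >= 0, y = mu_y/2 >= 0 with mu_x*x = mu_y*y = 0, i.e. x = y = 0: contradiction. Hence mu > 0 and 3x + 2y = 9 is active.
Try x > 0, y > 0 (so mu_x = mu_y = 0): x = 3*mu/2, y = 2*mu/2
Substitute: 3*(3*mu/2) + 2*(2*mu/2) = 9
  mu*13/2 = 9 => mu = 18/13
x* = 27/13 > 0, y* = 18/13 > 0, consistent with mu_x = mu_y = 0.
f is convex and the constraints are linear, so this KKT point is the global minimum.
f* = 81/13
Active constraints: 3x + 2y >= 9 (holds with equality, mu = 18/13 > 0); x >= 0 and y >= 0 are inactive (mu_x = mu_y = 0).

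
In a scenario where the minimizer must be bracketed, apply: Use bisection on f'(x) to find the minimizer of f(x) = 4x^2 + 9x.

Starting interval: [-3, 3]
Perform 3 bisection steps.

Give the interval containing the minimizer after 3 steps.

Finding critical point of f(x) = 4x^2 + 9x using bisection on f'(x) = 8x + 9.
f'(x) = 0 when x = -9/8.
Starting interval: [-3, 3]
Step 1: mid = 0, f'(mid) = 9, new interval = [-3, 0]
Step 2: mid = -3/2, f'(mid) = -3, new interval = [-3/2, 0]
Step 3: mid = -3/4, f'(mid) = 3, new interval = [-3/2, -3/4]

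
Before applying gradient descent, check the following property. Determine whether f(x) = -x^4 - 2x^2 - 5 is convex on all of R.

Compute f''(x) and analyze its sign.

f(x) = -x^4 - 2x^2 - 5
f'(x) = -4x^3 + -4x
f''(x) = -12x^2 + -4
f''(x) = -12x^2 + -4 <= -4 < 0 for all x
Therefore, f is concave on R.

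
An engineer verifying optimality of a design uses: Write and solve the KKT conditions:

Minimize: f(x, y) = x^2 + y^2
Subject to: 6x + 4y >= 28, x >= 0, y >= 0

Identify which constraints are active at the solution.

KKT conditions for min x^2 + y^2 s.t. 6x + 4y >= 28, x >= 0, y >= 0:
Stationarity: 2x = mu*6 + mu_x, 2y = mu*4 + mu_y, with mu, mu_x, mu_y >= 0
Complementary slackness: mu*(6x + 4y - 28) = 0, mu_x*x = 0, mu_y*y = 0
(0, 0) is infeasible (6*0 + 4*0 < 28), so if mu = 0 stationarity would force x = mu_x/2 >= 0, y = mu_y/2 >= 0 with mu_x*x = mu_y*y = 0, i.e. x = y = 0: contradiction. Hence mu > 0 and 6x + 4y = 28 is active.
Try x > 0, y > 0 (so mu_x = mu_y = 0): x = 6*mu/2, y = 4*mu/2
Substitute: 6*(6*mu/2) + 4*(4*mu/2) = 28
  mu*52/2 = 28 => mu = 14/13
x* = 42/13 > 0, y* = 28/13 > 0, consistent with mu_x = mu_y = 0.
f is convex and the constraints are linear, so this KKT point is the global minimum.
f* = 196/13
Active constraints: 6x + 4y >= 28 (holds with equality, mu = 14/13 > 0); x >= 0 and y >= 0 are inactive (mu_x = mu_y = 0).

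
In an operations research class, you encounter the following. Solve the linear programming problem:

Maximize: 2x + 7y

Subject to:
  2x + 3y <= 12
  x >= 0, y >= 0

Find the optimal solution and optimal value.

The feasible region has vertices at [(0, 0), (6, 0), (0, 4)].
Checking objective 2x + 7y at each vertex:
  (0, 0): 2*0 + 7*0 = 0
  (6, 0): 2*6 + 7*0 = 12
  (0, 4): 2*0 + 7*4 = 28
Maximum is 28 at (0, 4).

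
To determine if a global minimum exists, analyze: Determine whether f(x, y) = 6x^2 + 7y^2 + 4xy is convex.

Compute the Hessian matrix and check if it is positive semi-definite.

f(x,y) = 6x^2 + 7y^2 + 4xy
Hessian H = [[12, 4], [4, 14]]
trace(H) = 26, det(H) = 152
Eigenvalues: (26 +/- sqrt(68)) / 2 = 17.12, 8.877
Since both eigenvalues > 0, f is convex.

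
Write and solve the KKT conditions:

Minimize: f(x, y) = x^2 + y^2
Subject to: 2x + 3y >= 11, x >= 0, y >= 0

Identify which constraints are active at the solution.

KKT conditions for min x^2 + y^2 s.t. 2x + 3y >= 11, x >= 0, y >= 0:
Stationarity: 2x = mu*2 + mu_x, 2y = mu*3 + mu_y, with mu, mu_x, mu_y >= 0
Complementary slackness: mu*(2x + 3y - 11) = 0, mu_x*x = 0, mu_y*y = 0
(0, 0) is infeasible (2*0 + 3*0 < 11), so if mu = 0 stationarity would force x = mu_x/2 >= 0, y = mu_y/2 >= 0 with mu_x*x = mu_y*y = 0, i.e. x = y = 0: contradiction. Hence mu > 0 and 2x + 3y = 11 is active.
Try x > 0, y > 0 (so mu_x = mu_y = 0): x = 2*mu/2, y = 3*mu/2
Substitute: 2*(2*mu/2) + 3*(3*mu/2) = 11
  mu*13/2 = 11 => mu = 22/13
x* = 22/13 > 0, y* = 33/13 > 0, consistent with mu_x = mu_y = 0.
f is convex and the constraints are linear, so this KKT point is the global minimum.
f* = 121/13
Active constraints: 2x + 3y >= 11 (holds with equality, mu = 22/13 > 0); x >= 0 and y >= 0 are inactive (mu_x = mu_y = 0).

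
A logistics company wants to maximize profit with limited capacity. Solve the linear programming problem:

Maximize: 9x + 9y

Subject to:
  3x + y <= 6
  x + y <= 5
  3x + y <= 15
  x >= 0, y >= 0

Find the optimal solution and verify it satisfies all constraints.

Feasible vertices: (0, 0), (0, 5), (1/2, 9/2), (2, 0)
Objective 9x + 9y at each vertex:
  (0, 0): 0
  (0, 5): 45
  (1/2, 9/2): 45
  (2, 0): 18
Maximum is 45 at (0, 5).
Verify constraints at (x, y) = (0, 5):
  3*0 + 1*5 = 5 <= 6
  1*0 + 1*5 = 5 <= 5 (active)
  3*0 + 1*5 = 5 <= 15
  x = 0 >= 0, y = 5 >= 0. All constraints satisfied.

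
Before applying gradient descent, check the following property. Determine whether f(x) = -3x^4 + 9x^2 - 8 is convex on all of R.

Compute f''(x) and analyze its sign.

f(x) = -3x^4 + 9x^2 - 8
f'(x) = -12x^3 + 18x
f''(x) = -36x^2 + 18
f''(x) = -36x^2 + 18 -> -inf as |x| -> inf
Therefore, f is not globally convex on R.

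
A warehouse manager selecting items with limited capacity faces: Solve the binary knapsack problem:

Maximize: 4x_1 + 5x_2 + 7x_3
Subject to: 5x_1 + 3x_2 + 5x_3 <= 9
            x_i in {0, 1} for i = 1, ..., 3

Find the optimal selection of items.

Items: item 1 (v=4, w=5), item 2 (v=5, w=3), item 3 (v=7, w=5)
Capacity: 9
Checking all 8 subsets (w = total weight, v = total value):
  {}: w = 0, v = 0
  {1}: w = 5, v = 4
  {2}: w = 3, v = 5
  {3}: w = 5, v = 7
  {1, 2}: w = 8, v = 9
  {1, 3}: w = 10 > 9, infeasible
  {2, 3}: w = 8, v = 12
  {1, 2, 3}: w = 13 > 9, infeasible
Best feasible subset: items [2, 3]
Total weight: 8 <= 9, total value: 12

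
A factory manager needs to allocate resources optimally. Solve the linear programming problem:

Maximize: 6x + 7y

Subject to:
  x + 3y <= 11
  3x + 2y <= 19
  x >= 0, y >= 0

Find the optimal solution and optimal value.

Feasible vertices: (0, 0), (0, 11/3), (5, 2), (19/3, 0)
Objective 6x + 7y at each:
  (0, 0): 0
  (0, 11/3): 77/3
  (5, 2): 44
  (19/3, 0): 38
Maximum is 44 at (5, 2).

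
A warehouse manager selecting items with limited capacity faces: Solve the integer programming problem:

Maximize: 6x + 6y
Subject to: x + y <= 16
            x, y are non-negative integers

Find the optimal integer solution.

Objective: 6x + 6y, constraint: x + y <= 16
Coefficient of x is 6 >= coefficient of y is 6, so allocate the entire budget to x.
Optimal: x = 16, y = 0, value = 96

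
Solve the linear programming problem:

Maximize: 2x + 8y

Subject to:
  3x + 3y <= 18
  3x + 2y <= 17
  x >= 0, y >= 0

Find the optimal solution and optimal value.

Feasible vertices: (0, 0), (0, 6), (5, 1), (17/3, 0)
Objective 2x + 8y at each:
  (0, 0): 0
  (0, 6): 48
  (5, 1): 18
  (17/3, 0): 34/3
Maximum is 48 at (0, 6).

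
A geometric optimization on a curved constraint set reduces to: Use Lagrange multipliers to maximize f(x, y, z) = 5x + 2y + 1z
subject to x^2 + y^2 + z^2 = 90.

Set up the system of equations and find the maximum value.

Lagrange conditions: 5 = 2*lambda*x, 2 = 2*lambda*y, 1 = 2*lambda*z
So x:5 = y:2 = z:1, i.e. x = 5t, y = 2t, z = 1t
Constraint: t^2*(5^2 + 2^2 + 1^2) = 90
  t^2 * 30 = 90  =>  t = sqrt(3)
Maximum = 5*5t + 2*2t + 1*1t = 30*sqrt(3) = sqrt(2700)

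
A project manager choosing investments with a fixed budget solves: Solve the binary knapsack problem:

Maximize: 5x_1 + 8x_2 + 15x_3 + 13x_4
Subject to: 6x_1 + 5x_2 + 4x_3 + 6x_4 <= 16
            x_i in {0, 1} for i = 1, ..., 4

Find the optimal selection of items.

Items: item 1 (v=5, w=6), item 2 (v=8, w=5), item 3 (v=15, w=4), item 4 (v=13, w=6)
Capacity: 16
Checking all 16 subsets (w = total weight, v = total value):
  {}: w = 0, v = 0
  {1}: w = 6, v = 5
  {2}: w = 5, v = 8
  {3}: w = 4, v = 15
  {4}: w = 6, v = 13
  {1, 2}: w = 11, v = 13
  {1, 3}: w = 10, v = 20
  {1, 4}: w = 12, v = 18
  {2, 3}: w = 9, v = 23
  {2, 4}: w = 11, v = 21
  {3, 4}: w = 10, v = 28
  {1, 2, 3}: w = 15, v = 28
  {1, 2, 4}: w = 17 > 16, infeasible
  {1, 3, 4}: w = 16, v = 33
  {2, 3, 4}: w = 15, v = 36
  {1, 2, 3, 4}: w = 21 > 16, infeasible
Best feasible subset: items [2, 3, 4]
Total weight: 15 <= 16, total value: 36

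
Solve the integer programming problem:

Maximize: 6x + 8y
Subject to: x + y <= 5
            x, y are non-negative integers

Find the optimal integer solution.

Objective: 6x + 8y, constraint: x + y <= 5
Coefficient of y is 8 > coefficient of x is 6, so allocate the entire budget to y.
Optimal: x = 0, y = 5, value = 40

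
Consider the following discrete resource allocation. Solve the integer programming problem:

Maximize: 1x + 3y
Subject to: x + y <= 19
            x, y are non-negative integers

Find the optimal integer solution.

Objective: 1x + 3y, constraint: x + y <= 19
Coefficient of y is 3 > coefficient of x is 1, so allocate the entire budget to y.
Optimal: x = 0, y = 19, value = 57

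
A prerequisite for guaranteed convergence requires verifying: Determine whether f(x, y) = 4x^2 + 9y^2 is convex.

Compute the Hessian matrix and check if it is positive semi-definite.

f(x,y) = 4x^2 + 9y^2
Hessian H = [[8, 0], [0, 18]]
trace(H) = 26, det(H) = 144
Eigenvalues: (26 +/- sqrt(100)) / 2 = 18, 8
Since both eigenvalues > 0, f is convex.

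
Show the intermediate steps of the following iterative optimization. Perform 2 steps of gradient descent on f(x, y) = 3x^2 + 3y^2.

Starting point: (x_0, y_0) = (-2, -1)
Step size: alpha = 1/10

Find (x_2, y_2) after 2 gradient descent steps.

f(x,y) = 3x^2 + 3y^2
grad_x = 6x + 0y, grad_y = 6y + 0x
Step 1: grad = (-12, -6), (-4/5, -2/5)
Step 2: grad = (-24/5, -12/5), (-8/25, -4/25)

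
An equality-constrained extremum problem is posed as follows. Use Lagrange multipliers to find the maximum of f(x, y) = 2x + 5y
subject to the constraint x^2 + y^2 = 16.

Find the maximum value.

Set up Lagrange conditions: grad f = lambda * grad g
  2 = 2*lambda*x
  5 = 2*lambda*y
From these: x/y = 2/5, so x = 2t, y = 5t for some t.
Substitute into constraint: (2t)^2 + (5t)^2 = 16
  t^2 * 29 = 16
  t = sqrt(16/29)
Maximum = 2*x + 5*y = (2^2 + 5^2)*t = 29 * sqrt(16/29) = sqrt(464)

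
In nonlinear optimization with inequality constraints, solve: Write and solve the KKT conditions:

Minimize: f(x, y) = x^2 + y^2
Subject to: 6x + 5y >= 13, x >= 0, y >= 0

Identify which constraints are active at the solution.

KKT conditions for min x^2 + y^2 s.t. 6x + 5y >= 13, x >= 0, y >= 0:
Stationarity: 2x = mu*6 + mu_x, 2y = mu*5 + mu_y, with mu, mu_x, mu_y >= 0
Complementary slackness: mu*(6x + 5y - 13) = 0, mu_x*x = 0, mu_y*y = 0
(0, 0) is infeasible (6*0 + 5*0 < 13), so if mu = 0 stationarity would force x = mu_x/2 >= 0, y = mu_y/2 >= 0 with mu_x*x = mu_y*y = 0, i.e. x = y = 0: contradiction. Hence mu > 0 and 6x + 5y = 13 is active.
Try x > 0, y > 0 (so mu_x = mu_y = 0): x = 6*mu/2, y = 5*mu/2
Substitute: 6*(6*mu/2) + 5*(5*mu/2) = 13
  mu*61/2 = 13 => mu = 26/61
x* = 78/61 > 0, y* = 65/61 > 0, consistent with mu_x = mu_y = 0.
f is convex and the constraints are linear, so this KKT point is the global minimum.
f* = 169/61
Active constraints: 6x + 5y >= 13 (holds with equality, mu = 26/61 > 0); x >= 0 and y >= 0 are inactive (mu_x = mu_y = 0).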